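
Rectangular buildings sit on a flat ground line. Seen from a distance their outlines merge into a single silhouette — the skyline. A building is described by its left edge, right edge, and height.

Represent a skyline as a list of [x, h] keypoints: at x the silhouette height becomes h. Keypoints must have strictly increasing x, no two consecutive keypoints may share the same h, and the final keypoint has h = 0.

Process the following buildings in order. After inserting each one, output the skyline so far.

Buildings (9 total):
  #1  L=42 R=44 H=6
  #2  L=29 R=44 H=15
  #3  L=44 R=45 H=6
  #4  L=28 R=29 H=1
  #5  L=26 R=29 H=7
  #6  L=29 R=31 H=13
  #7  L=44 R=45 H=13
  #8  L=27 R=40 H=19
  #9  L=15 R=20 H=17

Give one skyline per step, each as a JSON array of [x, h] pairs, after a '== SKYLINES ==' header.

== SKYLINES ==
[[42,6],[44,0]]
[[29,15],[44,0]]
[[29,15],[44,6],[45,0]]
[[28,1],[29,15],[44,6],[45,0]]
[[26,7],[29,15],[44,6],[45,0]]
[[26,7],[29,15],[44,6],[45,0]]
[[26,7],[29,15],[44,13],[45,0]]
[[26,7],[27,19],[40,15],[44,13],[45,0]]
[[15,17],[20,0],[26,7],[27,19],[40,15],[44,13],[45,0]]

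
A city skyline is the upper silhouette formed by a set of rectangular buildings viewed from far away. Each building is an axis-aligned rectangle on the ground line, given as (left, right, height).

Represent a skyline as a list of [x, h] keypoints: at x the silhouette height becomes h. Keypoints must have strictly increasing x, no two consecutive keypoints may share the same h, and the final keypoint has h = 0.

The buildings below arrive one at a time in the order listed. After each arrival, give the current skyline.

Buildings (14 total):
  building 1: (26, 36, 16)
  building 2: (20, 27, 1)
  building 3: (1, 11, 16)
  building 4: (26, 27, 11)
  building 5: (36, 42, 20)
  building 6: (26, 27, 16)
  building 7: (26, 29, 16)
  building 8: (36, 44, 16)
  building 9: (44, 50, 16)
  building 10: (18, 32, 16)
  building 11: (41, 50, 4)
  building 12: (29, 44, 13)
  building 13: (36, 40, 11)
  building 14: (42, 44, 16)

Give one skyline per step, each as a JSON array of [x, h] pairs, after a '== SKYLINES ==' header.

== SKYLINES ==
[[26,16],[36,0]]
[[20,1],[26,16],[36,0]]
[[1,16],[11,0],[20,1],[26,16],[36,0]]
[[1,16],[11,0],[20,1],[26,16],[36,0]]
[[1,16],[11,0],[20,1],[26,16],[36,20],[42,0]]
[[1,16],[11,0],[20,1],[26,16],[36,20],[42,0]]
[[1,16],[11,0],[20,1],[26,16],[36,20],[42,0]]
[[1,16],[11,0],[20,1],[26,16],[36,20],[42,16],[44,0]]
[[1,16],[11,0],[20,1],[26,16],[36,20],[42,16],[50,0]]
[[1,16],[11,0],[18,16],[36,20],[42,16],[50,0]]
[[1,16],[11,0],[18,16],[36,20],[42,16],[50,0]]
[[1,16],[11,0],[18,16],[36,20],[42,16],[50,0]]
[[1,16],[11,0],[18,16],[36,20],[42,16],[50,0]]
[[1,16],[11,0],[18,16],[36,20],[42,16],[50,0]]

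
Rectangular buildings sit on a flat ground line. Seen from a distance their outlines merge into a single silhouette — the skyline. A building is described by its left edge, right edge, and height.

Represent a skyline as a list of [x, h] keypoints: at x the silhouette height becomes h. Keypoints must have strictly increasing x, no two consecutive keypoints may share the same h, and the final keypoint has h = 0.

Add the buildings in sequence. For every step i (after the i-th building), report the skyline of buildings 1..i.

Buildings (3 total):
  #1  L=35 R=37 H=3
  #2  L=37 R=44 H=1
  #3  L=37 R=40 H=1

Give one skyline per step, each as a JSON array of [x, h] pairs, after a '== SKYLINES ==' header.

== SKYLINES ==
[[35,3],[37,0]]
[[35,3],[37,1],[44,0]]
[[35,3],[37,1],[44,0]]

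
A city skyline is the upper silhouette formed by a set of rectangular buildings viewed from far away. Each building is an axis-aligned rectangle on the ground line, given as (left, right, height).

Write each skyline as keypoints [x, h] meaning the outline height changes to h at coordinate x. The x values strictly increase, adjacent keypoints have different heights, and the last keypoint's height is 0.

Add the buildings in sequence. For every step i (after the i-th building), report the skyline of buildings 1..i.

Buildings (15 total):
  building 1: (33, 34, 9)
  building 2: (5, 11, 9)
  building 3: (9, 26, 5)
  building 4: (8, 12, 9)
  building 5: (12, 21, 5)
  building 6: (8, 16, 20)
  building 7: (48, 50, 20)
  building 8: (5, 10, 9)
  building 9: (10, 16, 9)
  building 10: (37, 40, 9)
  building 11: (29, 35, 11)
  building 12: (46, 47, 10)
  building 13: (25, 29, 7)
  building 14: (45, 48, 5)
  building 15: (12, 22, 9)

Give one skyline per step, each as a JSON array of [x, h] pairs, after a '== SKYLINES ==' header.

== SKYLINES ==
[[33,9],[34,0]]
[[5,9],[11,0],[33,9],[34,0]]
[[5,9],[11,5],[26,0],[33,9],[34,0]]
[[5,9],[12,5],[26,0],[33,9],[34,0]]
[[5,9],[12,5],[26,0],[33,9],[34,0]]
[[5,9],[8,20],[16,5],[26,0],[33,9],[34,0]]
[[5,9],[8,20],[16,5],[26,0],[33,9],[34,0],[48,20],[50,0]]
[[5,9],[8,20],[16,5],[26,0],[33,9],[34,0],[48,20],[50,0]]
[[5,9],[8,20],[16,5],[26,0],[33,9],[34,0],[48,20],[50,0]]
[[5,9],[8,20],[16,5],[26,0],[33,9],[34,0],[37,9],[40,0],[48,20],[50,0]]
[[5,9],[8,20],[16,5],[26,0],[29,11],[35,0],[37,9],[40,0],[48,20],[50,0]]
[[5,9],[8,20],[16,5],[26,0],[29,11],[35,0],[37,9],[40,0],[46,10],[47,0],[48,20],[50,0]]
[[5,9],[8,20],[16,5],[25,7],[29,11],[35,0],[37,9],[40,0],[46,10],[47,0],[48,20],[50,0]]
[[5,9],[8,20],[16,5],[25,7],[29,11],[35,0],[37,9],[40,0],[45,5],[46,10],[47,5],[48,20],[50,0]]
[[5,9],[8,20],[16,9],[22,5],[25,7],[29,11],[35,0],[37,9],[40,0],[45,5],[46,10],[47,5],[48,20],[50,0]]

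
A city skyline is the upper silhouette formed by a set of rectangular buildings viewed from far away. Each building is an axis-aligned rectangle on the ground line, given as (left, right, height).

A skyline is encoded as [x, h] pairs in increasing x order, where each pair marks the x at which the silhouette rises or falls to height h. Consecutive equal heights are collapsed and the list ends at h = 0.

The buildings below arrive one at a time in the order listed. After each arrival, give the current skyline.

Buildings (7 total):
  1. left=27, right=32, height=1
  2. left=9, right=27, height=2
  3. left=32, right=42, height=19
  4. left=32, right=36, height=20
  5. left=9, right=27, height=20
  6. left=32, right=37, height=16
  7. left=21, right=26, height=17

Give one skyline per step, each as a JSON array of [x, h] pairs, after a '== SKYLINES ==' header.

== SKYLINES ==
[[27,1],[32,0]]
[[9,2],[27,1],[32,0]]
[[9,2],[27,1],[32,19],[42,0]]
[[9,2],[27,1],[32,20],[36,19],[42,0]]
[[9,20],[27,1],[32,20],[36,19],[42,0]]
[[9,20],[27,1],[32,20],[36,19],[42,0]]
[[9,20],[27,1],[32,20],[36,19],[42,0]]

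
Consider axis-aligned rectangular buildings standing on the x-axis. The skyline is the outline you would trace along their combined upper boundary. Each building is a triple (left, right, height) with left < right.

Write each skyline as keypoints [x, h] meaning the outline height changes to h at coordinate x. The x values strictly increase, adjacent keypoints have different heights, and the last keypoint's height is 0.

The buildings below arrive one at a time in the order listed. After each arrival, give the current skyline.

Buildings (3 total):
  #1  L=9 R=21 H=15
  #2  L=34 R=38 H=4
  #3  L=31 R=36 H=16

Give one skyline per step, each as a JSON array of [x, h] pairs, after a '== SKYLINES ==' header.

== SKYLINES ==
[[9,15],[21,0]]
[[9,15],[21,0],[34,4],[38,0]]
[[9,15],[21,0],[31,16],[36,4],[38,0]]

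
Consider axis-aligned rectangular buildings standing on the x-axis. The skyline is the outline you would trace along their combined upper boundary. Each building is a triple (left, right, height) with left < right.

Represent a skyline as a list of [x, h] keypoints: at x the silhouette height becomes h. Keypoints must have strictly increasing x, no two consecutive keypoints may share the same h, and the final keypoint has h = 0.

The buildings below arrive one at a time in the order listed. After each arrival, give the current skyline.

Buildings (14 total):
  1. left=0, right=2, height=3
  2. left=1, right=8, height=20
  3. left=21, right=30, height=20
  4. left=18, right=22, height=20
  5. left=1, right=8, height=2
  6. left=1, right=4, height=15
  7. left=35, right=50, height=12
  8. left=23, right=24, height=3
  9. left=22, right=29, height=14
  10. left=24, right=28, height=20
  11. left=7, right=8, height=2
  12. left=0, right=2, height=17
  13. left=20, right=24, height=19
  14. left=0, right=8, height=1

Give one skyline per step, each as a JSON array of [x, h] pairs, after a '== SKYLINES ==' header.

== SKYLINES ==
[[0,3],[2,0]]
[[0,3],[1,20],[8,0]]
[[0,3],[1,20],[8,0],[21,20],[30,0]]
[[0,3],[1,20],[8,0],[18,20],[30,0]]
[[0,3],[1,20],[8,0],[18,20],[30,0]]
[[0,3],[1,20],[8,0],[18,20],[30,0]]
[[0,3],[1,20],[8,0],[18,20],[30,0],[35,12],[50,0]]
[[0,3],[1,20],[8,0],[18,20],[30,0],[35,12],[50,0]]
[[0,3],[1,20],[8,0],[18,20],[30,0],[35,12],[50,0]]
[[0,3],[1,20],[8,0],[18,20],[30,0],[35,12],[50,0]]
[[0,3],[1,20],[8,0],[18,20],[30,0],[35,12],[50,0]]
[[0,17],[1,20],[8,0],[18,20],[30,0],[35,12],[50,0]]
[[0,17],[1,20],[8,0],[18,20],[30,0],[35,12],[50,0]]
[[0,17],[1,20],[8,0],[18,20],[30,0],[35,12],[50,0]]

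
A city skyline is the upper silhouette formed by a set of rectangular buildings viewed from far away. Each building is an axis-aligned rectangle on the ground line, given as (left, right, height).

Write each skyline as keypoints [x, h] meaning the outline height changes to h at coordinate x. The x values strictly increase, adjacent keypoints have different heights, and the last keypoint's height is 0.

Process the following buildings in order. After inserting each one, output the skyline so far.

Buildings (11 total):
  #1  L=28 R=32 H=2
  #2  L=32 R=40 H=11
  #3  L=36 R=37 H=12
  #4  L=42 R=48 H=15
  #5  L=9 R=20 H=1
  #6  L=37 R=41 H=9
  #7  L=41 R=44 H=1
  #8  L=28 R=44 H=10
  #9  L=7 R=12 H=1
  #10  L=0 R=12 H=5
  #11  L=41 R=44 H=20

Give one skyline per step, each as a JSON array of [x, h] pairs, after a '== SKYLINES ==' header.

== SKYLINES ==
[[28,2],[32,0]]
[[28,2],[32,11],[40,0]]
[[28,2],[32,11],[36,12],[37,11],[40,0]]
[[28,2],[32,11],[36,12],[37,11],[40,0],[42,15],[48,0]]
[[9,1],[20,0],[28,2],[32,11],[36,12],[37,11],[40,0],[42,15],[48,0]]
[[9,1],[20,0],[28,2],[32,11],[36,12],[37,11],[40,9],[41,0],[42,15],[48,0]]
[[9,1],[20,0],[28,2],[32,11],[36,12],[37,11],[40,9],[41,1],[42,15],[48,0]]
[[9,1],[20,0],[28,10],[32,11],[36,12],[37,11],[40,10],[42,15],[48,0]]
[[7,1],[20,0],[28,10],[32,11],[36,12],[37,11],[40,10],[42,15],[48,0]]
[[0,5],[12,1],[20,0],[28,10],[32,11],[36,12],[37,11],[40,10],[42,15],[48,0]]
[[0,5],[12,1],[20,0],[28,10],[32,11],[36,12],[37,11],[40,10],[41,20],[44,15],[48,0]]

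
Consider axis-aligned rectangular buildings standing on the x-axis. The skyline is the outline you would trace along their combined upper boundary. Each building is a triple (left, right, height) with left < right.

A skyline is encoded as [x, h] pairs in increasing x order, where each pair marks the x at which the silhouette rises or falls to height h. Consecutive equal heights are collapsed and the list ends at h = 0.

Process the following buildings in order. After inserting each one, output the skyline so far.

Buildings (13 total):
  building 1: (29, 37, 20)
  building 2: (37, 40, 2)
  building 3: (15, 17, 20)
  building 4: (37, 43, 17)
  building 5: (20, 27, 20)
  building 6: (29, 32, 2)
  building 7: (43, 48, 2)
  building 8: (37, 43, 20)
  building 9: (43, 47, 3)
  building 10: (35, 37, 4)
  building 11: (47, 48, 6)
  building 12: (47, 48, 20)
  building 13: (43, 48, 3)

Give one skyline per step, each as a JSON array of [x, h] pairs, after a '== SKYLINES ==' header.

== SKYLINES ==
[[29,20],[37,0]]
[[29,20],[37,2],[40,0]]
[[15,20],[17,0],[29,20],[37,2],[40,0]]
[[15,20],[17,0],[29,20],[37,17],[43,0]]
[[15,20],[17,0],[20,20],[27,0],[29,20],[37,17],[43,0]]
[[15,20],[17,0],[20,20],[27,0],[29,20],[37,17],[43,0]]
[[15,20],[17,0],[20,20],[27,0],[29,20],[37,17],[43,2],[48,0]]
[[15,20],[17,0],[20,20],[27,0],[29,20],[43,2],[48,0]]
[[15,20],[17,0],[20,20],[27,0],[29,20],[43,3],[47,2],[48,0]]
[[15,20],[17,0],[20,20],[27,0],[29,20],[43,3],[47,2],[48,0]]
[[15,20],[17,0],[20,20],[27,0],[29,20],[43,3],[47,6],[48,0]]
[[15,20],[17,0],[20,20],[27,0],[29,20],[43,3],[47,20],[48,0]]
[[15,20],[17,0],[20,20],[27,0],[29,20],[43,3],[47,20],[48,0]]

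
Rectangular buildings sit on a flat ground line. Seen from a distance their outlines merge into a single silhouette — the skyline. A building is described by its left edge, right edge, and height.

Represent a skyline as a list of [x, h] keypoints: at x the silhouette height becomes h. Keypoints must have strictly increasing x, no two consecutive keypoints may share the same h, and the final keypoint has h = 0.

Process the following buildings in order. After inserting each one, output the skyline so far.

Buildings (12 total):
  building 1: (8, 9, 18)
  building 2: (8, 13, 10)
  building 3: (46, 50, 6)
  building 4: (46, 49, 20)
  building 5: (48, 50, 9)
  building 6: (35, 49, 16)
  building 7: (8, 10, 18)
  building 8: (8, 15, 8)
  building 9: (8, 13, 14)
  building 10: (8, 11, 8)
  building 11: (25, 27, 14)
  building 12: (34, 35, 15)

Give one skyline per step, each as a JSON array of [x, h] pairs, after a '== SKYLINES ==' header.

== SKYLINES ==
[[8,18],[9,0]]
[[8,18],[9,10],[13,0]]
[[8,18],[9,10],[13,0],[46,6],[50,0]]
[[8,18],[9,10],[13,0],[46,20],[49,6],[50,0]]
[[8,18],[9,10],[13,0],[46,20],[49,9],[50,0]]
[[8,18],[9,10],[13,0],[35,16],[46,20],[49,9],[50,0]]
[[8,18],[10,10],[13,0],[35,16],[46,20],[49,9],[50,0]]
[[8,18],[10,10],[13,8],[15,0],[35,16],[46,20],[49,9],[50,0]]
[[8,18],[10,14],[13,8],[15,0],[35,16],[46,20],[49,9],[50,0]]
[[8,18],[10,14],[13,8],[15,0],[35,16],[46,20],[49,9],[50,0]]
[[8,18],[10,14],[13,8],[15,0],[25,14],[27,0],[35,16],[46,20],[49,9],[50,0]]
[[8,18],[10,14],[13,8],[15,0],[25,14],[27,0],[34,15],[35,16],[46,20],[49,9],[50,0]]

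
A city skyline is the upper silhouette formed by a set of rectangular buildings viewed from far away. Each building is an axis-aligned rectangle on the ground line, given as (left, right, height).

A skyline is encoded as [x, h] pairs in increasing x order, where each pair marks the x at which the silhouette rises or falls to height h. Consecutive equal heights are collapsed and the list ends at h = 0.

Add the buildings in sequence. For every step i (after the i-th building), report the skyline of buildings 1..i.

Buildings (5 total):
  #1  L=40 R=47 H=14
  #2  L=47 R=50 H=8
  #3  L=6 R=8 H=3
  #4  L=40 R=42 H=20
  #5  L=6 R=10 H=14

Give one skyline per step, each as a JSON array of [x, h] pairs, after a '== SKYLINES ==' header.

== SKYLINES ==
[[40,14],[47,0]]
[[40,14],[47,8],[50,0]]
[[6,3],[8,0],[40,14],[47,8],[50,0]]
[[6,3],[8,0],[40,20],[42,14],[47,8],[50,0]]
[[6,14],[10,0],[40,20],[42,14],[47,8],[50,0]]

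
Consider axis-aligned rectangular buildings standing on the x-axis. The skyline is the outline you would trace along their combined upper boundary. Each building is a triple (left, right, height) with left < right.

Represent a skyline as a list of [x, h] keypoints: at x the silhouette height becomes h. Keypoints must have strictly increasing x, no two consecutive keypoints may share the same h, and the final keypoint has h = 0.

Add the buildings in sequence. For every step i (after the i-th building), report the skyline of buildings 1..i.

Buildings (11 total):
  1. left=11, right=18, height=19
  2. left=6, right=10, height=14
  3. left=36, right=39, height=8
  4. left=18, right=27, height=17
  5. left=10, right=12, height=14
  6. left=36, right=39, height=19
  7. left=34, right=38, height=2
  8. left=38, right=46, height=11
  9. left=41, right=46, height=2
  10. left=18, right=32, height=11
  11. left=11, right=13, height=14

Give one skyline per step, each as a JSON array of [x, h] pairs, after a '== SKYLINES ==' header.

== SKYLINES ==
[[11,19],[18,0]]
[[6,14],[10,0],[11,19],[18,0]]
[[6,14],[10,0],[11,19],[18,0],[36,8],[39,0]]
[[6,14],[10,0],[11,19],[18,17],[27,0],[36,8],[39,0]]
[[6,14],[11,19],[18,17],[27,0],[36,8],[39,0]]
[[6,14],[11,19],[18,17],[27,0],[36,19],[39,0]]
[[6,14],[11,19],[18,17],[27,0],[34,2],[36,19],[39,0]]
[[6,14],[11,19],[18,17],[27,0],[34,2],[36,19],[39,11],[46,0]]
[[6,14],[11,19],[18,17],[27,0],[34,2],[36,19],[39,11],[46,0]]
[[6,14],[11,19],[18,17],[27,11],[32,0],[34,2],[36,19],[39,11],[46,0]]
[[6,14],[11,19],[18,17],[27,11],[32,0],[34,2],[36,19],[39,11],[46,0]]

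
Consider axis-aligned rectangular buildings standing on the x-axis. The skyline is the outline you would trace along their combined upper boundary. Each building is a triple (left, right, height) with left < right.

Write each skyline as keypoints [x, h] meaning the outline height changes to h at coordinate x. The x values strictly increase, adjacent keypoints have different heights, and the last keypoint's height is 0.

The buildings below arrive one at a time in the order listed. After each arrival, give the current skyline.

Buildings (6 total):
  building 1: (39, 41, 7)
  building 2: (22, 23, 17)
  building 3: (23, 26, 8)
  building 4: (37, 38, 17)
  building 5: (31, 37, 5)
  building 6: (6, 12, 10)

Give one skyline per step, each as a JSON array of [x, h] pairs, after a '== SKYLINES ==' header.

== SKYLINES ==
[[39,7],[41,0]]
[[22,17],[23,0],[39,7],[41,0]]
[[22,17],[23,8],[26,0],[39,7],[41,0]]
[[22,17],[23,8],[26,0],[37,17],[38,0],[39,7],[41,0]]
[[22,17],[23,8],[26,0],[31,5],[37,17],[38,0],[39,7],[41,0]]
[[6,10],[12,0],[22,17],[23,8],[26,0],[31,5],[37,17],[38,0],[39,7],[41,0]]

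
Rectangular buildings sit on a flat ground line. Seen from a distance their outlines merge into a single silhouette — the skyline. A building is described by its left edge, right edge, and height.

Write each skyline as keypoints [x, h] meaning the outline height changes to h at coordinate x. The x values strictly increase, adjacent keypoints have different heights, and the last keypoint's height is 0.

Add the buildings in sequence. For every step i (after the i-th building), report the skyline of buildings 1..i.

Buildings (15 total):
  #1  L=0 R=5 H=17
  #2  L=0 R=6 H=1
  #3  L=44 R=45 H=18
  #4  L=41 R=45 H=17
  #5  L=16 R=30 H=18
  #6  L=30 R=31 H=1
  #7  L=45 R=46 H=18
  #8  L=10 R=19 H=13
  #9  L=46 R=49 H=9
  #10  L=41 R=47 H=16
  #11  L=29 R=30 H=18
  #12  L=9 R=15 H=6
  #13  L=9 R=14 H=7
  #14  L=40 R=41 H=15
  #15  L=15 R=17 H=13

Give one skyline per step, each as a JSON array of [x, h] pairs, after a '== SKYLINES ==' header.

== SKYLINES ==
[[0,17],[5,0]]
[[0,17],[5,1],[6,0]]
[[0,17],[5,1],[6,0],[44,18],[45,0]]
[[0,17],[5,1],[6,0],[41,17],[44,18],[45,0]]
[[0,17],[5,1],[6,0],[16,18],[30,0],[41,17],[44,18],[45,0]]
[[0,17],[5,1],[6,0],[16,18],[30,1],[31,0],[41,17],[44,18],[45,0]]
[[0,17],[5,1],[6,0],[16,18],[30,1],[31,0],[41,17],[44,18],[46,0]]
[[0,17],[5,1],[6,0],[10,13],[16,18],[30,1],[31,0],[41,17],[44,18],[46,0]]
[[0,17],[5,1],[6,0],[10,13],[16,18],[30,1],[31,0],[41,17],[44,18],[46,9],[49,0]]
[[0,17],[5,1],[6,0],[10,13],[16,18],[30,1],[31,0],[41,17],[44,18],[46,16],[47,9],[49,0]]
[[0,17],[5,1],[6,0],[10,13],[16,18],[30,1],[31,0],[41,17],[44,18],[46,16],[47,9],[49,0]]
[[0,17],[5,1],[6,0],[9,6],[10,13],[16,18],[30,1],[31,0],[41,17],[44,18],[46,16],[47,9],[49,0]]
[[0,17],[5,1],[6,0],[9,7],[10,13],[16,18],[30,1],[31,0],[41,17],[44,18],[46,16],[47,9],[49,0]]
[[0,17],[5,1],[6,0],[9,7],[10,13],[16,18],[30,1],[31,0],[40,15],[41,17],[44,18],[46,16],[47,9],[49,0]]
[[0,17],[5,1],[6,0],[9,7],[10,13],[16,18],[30,1],[31,0],[40,15],[41,17],[44,18],[46,16],[47,9],[49,0]]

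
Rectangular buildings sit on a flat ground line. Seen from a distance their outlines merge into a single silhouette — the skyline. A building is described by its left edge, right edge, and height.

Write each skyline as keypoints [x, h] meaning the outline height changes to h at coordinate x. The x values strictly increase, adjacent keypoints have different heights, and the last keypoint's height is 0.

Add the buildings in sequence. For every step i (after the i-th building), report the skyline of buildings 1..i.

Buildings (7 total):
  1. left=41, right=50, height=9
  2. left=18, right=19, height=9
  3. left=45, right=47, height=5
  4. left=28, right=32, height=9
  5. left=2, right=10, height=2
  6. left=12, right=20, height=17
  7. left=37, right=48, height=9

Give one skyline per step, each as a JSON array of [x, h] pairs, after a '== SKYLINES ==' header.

== SKYLINES ==
[[41,9],[50,0]]
[[18,9],[19,0],[41,9],[50,0]]
[[18,9],[19,0],[41,9],[50,0]]
[[18,9],[19,0],[28,9],[32,0],[41,9],[50,0]]
[[2,2],[10,0],[18,9],[19,0],[28,9],[32,0],[41,9],[50,0]]
[[2,2],[10,0],[12,17],[20,0],[28,9],[32,0],[41,9],[50,0]]
[[2,2],[10,0],[12,17],[20,0],[28,9],[32,0],[37,9],[50,0]]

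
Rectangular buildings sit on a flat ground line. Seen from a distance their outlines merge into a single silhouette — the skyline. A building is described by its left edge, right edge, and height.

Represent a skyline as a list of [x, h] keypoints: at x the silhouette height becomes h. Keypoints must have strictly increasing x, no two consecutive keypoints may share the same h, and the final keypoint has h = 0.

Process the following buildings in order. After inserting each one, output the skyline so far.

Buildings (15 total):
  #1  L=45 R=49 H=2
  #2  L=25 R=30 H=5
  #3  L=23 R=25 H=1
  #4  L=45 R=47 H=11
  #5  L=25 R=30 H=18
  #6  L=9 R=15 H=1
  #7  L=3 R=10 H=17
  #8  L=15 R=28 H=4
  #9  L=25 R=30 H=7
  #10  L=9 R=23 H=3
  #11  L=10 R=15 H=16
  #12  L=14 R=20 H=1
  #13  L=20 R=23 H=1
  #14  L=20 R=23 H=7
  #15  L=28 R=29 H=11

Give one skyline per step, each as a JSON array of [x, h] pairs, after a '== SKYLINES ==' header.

== SKYLINES ==
[[45,2],[49,0]]
[[25,5],[30,0],[45,2],[49,0]]
[[23,1],[25,5],[30,0],[45,2],[49,0]]
[[23,1],[25,5],[30,0],[45,11],[47,2],[49,0]]
[[23,1],[25,18],[30,0],[45,11],[47,2],[49,0]]
[[9,1],[15,0],[23,1],[25,18],[30,0],[45,11],[47,2],[49,0]]
[[3,17],[10,1],[15,0],[23,1],[25,18],[30,0],[45,11],[47,2],[49,0]]
[[3,17],[10,1],[15,4],[25,18],[30,0],[45,11],[47,2],[49,0]]
[[3,17],[10,1],[15,4],[25,18],[30,0],[45,11],[47,2],[49,0]]
[[3,17],[10,3],[15,4],[25,18],[30,0],[45,11],[47,2],[49,0]]
[[3,17],[10,16],[15,4],[25,18],[30,0],[45,11],[47,2],[49,0]]
[[3,17],[10,16],[15,4],[25,18],[30,0],[45,11],[47,2],[49,0]]
[[3,17],[10,16],[15,4],[25,18],[30,0],[45,11],[47,2],[49,0]]
[[3,17],[10,16],[15,4],[20,7],[23,4],[25,18],[30,0],[45,11],[47,2],[49,0]]
[[3,17],[10,16],[15,4],[20,7],[23,4],[25,18],[30,0],[45,11],[47,2],[49,0]]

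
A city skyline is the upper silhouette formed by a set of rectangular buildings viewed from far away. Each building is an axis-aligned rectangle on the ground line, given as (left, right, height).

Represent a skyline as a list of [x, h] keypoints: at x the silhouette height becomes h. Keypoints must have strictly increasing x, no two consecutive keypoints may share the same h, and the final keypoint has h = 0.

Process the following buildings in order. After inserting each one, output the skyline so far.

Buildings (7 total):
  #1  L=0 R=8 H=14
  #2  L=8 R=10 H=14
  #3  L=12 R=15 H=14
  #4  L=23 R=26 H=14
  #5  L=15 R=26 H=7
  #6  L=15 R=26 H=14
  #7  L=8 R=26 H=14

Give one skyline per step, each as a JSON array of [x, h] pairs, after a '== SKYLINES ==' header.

== SKYLINES ==
[[0,14],[8,0]]
[[0,14],[10,0]]
[[0,14],[10,0],[12,14],[15,0]]
[[0,14],[10,0],[12,14],[15,0],[23,14],[26,0]]
[[0,14],[10,0],[12,14],[15,7],[23,14],[26,0]]
[[0,14],[10,0],[12,14],[26,0]]
[[0,14],[26,0]]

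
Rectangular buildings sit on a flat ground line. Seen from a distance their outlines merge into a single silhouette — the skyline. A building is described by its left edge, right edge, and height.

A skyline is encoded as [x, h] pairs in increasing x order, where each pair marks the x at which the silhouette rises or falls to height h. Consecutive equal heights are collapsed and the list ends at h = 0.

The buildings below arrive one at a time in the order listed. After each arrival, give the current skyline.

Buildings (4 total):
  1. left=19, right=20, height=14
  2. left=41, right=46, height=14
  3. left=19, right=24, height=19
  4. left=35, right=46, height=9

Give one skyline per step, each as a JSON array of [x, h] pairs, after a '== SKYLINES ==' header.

== SKYLINES ==
[[19,14],[20,0]]
[[19,14],[20,0],[41,14],[46,0]]
[[19,19],[24,0],[41,14],[46,0]]
[[19,19],[24,0],[35,9],[41,14],[46,0]]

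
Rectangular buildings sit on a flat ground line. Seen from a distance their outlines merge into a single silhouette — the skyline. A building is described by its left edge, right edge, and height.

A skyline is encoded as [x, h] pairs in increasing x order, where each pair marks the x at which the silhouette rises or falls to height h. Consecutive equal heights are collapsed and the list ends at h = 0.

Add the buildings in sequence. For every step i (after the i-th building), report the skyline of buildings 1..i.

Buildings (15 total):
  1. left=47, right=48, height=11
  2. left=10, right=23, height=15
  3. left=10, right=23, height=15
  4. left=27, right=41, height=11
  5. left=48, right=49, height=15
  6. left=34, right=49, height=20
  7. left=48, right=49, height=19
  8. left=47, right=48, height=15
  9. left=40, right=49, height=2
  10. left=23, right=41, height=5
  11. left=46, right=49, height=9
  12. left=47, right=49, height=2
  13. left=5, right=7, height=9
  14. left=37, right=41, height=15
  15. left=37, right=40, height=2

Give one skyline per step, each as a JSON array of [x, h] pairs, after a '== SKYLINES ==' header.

== SKYLINES ==
[[47,11],[48,0]]
[[10,15],[23,0],[47,11],[48,0]]
[[10,15],[23,0],[47,11],[48,0]]
[[10,15],[23,0],[27,11],[41,0],[47,11],[48,0]]
[[10,15],[23,0],[27,11],[41,0],[47,11],[48,15],[49,0]]
[[10,15],[23,0],[27,11],[34,20],[49,0]]
[[10,15],[23,0],[27,11],[34,20],[49,0]]
[[10,15],[23,0],[27,11],[34,20],[49,0]]
[[10,15],[23,0],[27,11],[34,20],[49,0]]
[[10,15],[23,5],[27,11],[34,20],[49,0]]
[[10,15],[23,5],[27,11],[34,20],[49,0]]
[[10,15],[23,5],[27,11],[34,20],[49,0]]
[[5,9],[7,0],[10,15],[23,5],[27,11],[34,20],[49,0]]
[[5,9],[7,0],[10,15],[23,5],[27,11],[34,20],[49,0]]
[[5,9],[7,0],[10,15],[23,5],[27,11],[34,20],[49,0]]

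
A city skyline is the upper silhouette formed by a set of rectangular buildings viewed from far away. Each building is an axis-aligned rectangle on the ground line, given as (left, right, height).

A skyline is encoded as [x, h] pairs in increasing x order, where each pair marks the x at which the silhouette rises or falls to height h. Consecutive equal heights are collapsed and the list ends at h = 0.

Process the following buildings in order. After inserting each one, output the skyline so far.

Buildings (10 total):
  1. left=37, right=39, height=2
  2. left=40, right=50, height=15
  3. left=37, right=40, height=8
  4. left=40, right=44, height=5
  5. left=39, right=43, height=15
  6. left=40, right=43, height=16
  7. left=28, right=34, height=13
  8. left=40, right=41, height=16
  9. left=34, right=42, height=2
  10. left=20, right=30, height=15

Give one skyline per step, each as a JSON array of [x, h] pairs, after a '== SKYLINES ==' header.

== SKYLINES ==
[[37,2],[39,0]]
[[37,2],[39,0],[40,15],[50,0]]
[[37,8],[40,15],[50,0]]
[[37,8],[40,15],[50,0]]
[[37,8],[39,15],[50,0]]
[[37,8],[39,15],[40,16],[43,15],[50,0]]
[[28,13],[34,0],[37,8],[39,15],[40,16],[43,15],[50,0]]
[[28,13],[34,0],[37,8],[39,15],[40,16],[43,15],[50,0]]
[[28,13],[34,2],[37,8],[39,15],[40,16],[43,15],[50,0]]
[[20,15],[30,13],[34,2],[37,8],[39,15],[40,16],[43,15],[50,0]]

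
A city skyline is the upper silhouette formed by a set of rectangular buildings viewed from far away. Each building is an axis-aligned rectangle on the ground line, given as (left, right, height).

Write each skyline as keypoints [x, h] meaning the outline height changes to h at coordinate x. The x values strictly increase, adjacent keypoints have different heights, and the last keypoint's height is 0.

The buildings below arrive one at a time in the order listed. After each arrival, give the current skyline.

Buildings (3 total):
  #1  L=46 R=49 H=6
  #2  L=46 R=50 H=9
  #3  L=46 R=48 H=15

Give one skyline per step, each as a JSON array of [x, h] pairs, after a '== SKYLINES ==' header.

== SKYLINES ==
[[46,6],[49,0]]
[[46,9],[50,0]]
[[46,15],[48,9],[50,0]]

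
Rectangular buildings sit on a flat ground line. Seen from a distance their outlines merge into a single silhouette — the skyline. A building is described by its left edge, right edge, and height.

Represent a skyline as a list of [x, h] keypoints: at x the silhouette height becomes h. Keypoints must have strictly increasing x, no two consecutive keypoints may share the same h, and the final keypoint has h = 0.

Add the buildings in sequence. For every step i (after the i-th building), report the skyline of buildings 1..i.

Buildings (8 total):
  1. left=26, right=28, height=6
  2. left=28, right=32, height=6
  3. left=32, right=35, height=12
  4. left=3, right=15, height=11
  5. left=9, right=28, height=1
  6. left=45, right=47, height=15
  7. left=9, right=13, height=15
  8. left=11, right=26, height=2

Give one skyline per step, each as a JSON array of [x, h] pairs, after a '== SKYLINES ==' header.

== SKYLINES ==
[[26,6],[28,0]]
[[26,6],[32,0]]
[[26,6],[32,12],[35,0]]
[[3,11],[15,0],[26,6],[32,12],[35,0]]
[[3,11],[15,1],[26,6],[32,12],[35,0]]
[[3,11],[15,1],[26,6],[32,12],[35,0],[45,15],[47,0]]
[[3,11],[9,15],[13,11],[15,1],[26,6],[32,12],[35,0],[45,15],[47,0]]
[[3,11],[9,15],[13,11],[15,2],[26,6],[32,12],[35,0],[45,15],[47,0]]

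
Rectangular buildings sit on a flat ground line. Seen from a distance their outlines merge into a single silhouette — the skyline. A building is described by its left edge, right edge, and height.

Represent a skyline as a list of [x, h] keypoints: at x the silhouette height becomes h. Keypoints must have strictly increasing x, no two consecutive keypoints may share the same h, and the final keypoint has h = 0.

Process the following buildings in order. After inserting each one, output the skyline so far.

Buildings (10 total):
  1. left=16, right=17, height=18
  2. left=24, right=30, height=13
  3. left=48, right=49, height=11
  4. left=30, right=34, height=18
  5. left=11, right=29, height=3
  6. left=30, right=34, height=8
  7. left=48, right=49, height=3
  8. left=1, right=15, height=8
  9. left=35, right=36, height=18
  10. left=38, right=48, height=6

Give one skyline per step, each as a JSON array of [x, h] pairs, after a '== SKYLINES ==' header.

== SKYLINES ==
[[16,18],[17,0]]
[[16,18],[17,0],[24,13],[30,0]]
[[16,18],[17,0],[24,13],[30,0],[48,11],[49,0]]
[[16,18],[17,0],[24,13],[30,18],[34,0],[48,11],[49,0]]
[[11,3],[16,18],[17,3],[24,13],[30,18],[34,0],[48,11],[49,0]]
[[11,3],[16,18],[17,3],[24,13],[30,18],[34,0],[48,11],[49,0]]
[[11,3],[16,18],[17,3],[24,13],[30,18],[34,0],[48,11],[49,0]]
[[1,8],[15,3],[16,18],[17,3],[24,13],[30,18],[34,0],[48,11],[49,0]]
[[1,8],[15,3],[16,18],[17,3],[24,13],[30,18],[34,0],[35,18],[36,0],[48,11],[49,0]]
[[1,8],[15,3],[16,18],[17,3],[24,13],[30,18],[34,0],[35,18],[36,0],[38,6],[48,11],[49,0]]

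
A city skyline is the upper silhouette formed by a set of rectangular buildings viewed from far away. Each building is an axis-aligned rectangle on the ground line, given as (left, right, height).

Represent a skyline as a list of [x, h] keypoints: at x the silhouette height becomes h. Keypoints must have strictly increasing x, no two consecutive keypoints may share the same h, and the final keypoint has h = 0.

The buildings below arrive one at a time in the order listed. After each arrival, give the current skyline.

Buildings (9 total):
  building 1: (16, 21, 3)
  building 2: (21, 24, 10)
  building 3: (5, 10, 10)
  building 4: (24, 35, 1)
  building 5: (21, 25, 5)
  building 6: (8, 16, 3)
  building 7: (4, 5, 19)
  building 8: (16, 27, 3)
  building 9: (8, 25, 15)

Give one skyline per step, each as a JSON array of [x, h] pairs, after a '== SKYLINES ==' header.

== SKYLINES ==
[[16,3],[21,0]]
[[16,3],[21,10],[24,0]]
[[5,10],[10,0],[16,3],[21,10],[24,0]]
[[5,10],[10,0],[16,3],[21,10],[24,1],[35,0]]
[[5,10],[10,0],[16,3],[21,10],[24,5],[25,1],[35,0]]
[[5,10],[10,3],[21,10],[24,5],[25,1],[35,0]]
[[4,19],[5,10],[10,3],[21,10],[24,5],[25,1],[35,0]]
[[4,19],[5,10],[10,3],[21,10],[24,5],[25,3],[27,1],[35,0]]
[[4,19],[5,10],[8,15],[25,3],[27,1],[35,0]]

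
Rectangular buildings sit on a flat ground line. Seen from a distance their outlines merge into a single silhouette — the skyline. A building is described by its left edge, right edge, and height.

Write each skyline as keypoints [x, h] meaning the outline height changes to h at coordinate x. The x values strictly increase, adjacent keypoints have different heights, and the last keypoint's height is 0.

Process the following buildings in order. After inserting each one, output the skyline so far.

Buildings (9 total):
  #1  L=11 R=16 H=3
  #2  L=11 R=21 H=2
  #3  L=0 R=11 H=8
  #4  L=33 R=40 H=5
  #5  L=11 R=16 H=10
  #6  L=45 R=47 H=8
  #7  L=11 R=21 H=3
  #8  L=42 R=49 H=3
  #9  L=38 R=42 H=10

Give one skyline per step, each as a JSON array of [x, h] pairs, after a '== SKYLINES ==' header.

== SKYLINES ==
[[11,3],[16,0]]
[[11,3],[16,2],[21,0]]
[[0,8],[11,3],[16,2],[21,0]]
[[0,8],[11,3],[16,2],[21,0],[33,5],[40,0]]
[[0,8],[11,10],[16,2],[21,0],[33,5],[40,0]]
[[0,8],[11,10],[16,2],[21,0],[33,5],[40,0],[45,8],[47,0]]
[[0,8],[11,10],[16,3],[21,0],[33,5],[40,0],[45,8],[47,0]]
[[0,8],[11,10],[16,3],[21,0],[33,5],[40,0],[42,3],[45,8],[47,3],[49,0]]
[[0,8],[11,10],[16,3],[21,0],[33,5],[38,10],[42,3],[45,8],[47,3],[49,0]]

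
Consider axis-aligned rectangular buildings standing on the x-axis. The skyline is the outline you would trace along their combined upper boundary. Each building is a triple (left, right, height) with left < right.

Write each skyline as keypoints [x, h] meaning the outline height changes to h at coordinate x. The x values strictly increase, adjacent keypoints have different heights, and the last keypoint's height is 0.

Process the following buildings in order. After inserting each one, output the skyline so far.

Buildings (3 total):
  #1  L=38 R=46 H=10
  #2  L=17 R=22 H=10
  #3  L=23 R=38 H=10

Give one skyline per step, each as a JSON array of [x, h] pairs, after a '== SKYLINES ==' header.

== SKYLINES ==
[[38,10],[46,0]]
[[17,10],[22,0],[38,10],[46,0]]
[[17,10],[22,0],[23,10],[46,0]]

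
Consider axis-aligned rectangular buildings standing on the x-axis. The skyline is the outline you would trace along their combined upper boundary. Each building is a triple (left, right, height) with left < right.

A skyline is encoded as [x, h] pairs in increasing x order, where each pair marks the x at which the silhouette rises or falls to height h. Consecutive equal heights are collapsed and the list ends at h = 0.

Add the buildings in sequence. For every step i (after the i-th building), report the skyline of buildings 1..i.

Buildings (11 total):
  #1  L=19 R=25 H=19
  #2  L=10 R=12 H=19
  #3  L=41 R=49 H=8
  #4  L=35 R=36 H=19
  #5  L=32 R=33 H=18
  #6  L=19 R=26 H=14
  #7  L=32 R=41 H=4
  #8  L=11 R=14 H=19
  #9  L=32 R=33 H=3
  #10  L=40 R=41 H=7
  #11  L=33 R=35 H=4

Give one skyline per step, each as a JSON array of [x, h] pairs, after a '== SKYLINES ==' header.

== SKYLINES ==
[[19,19],[25,0]]
[[10,19],[12,0],[19,19],[25,0]]
[[10,19],[12,0],[19,19],[25,0],[41,8],[49,0]]
[[10,19],[12,0],[19,19],[25,0],[35,19],[36,0],[41,8],[49,0]]
[[10,19],[12,0],[19,19],[25,0],[32,18],[33,0],[35,19],[36,0],[41,8],[49,0]]
[[10,19],[12,0],[19,19],[25,14],[26,0],[32,18],[33,0],[35,19],[36,0],[41,8],[49,0]]
[[10,19],[12,0],[19,19],[25,14],[26,0],[32,18],[33,4],[35,19],[36,4],[41,8],[49,0]]
[[10,19],[14,0],[19,19],[25,14],[26,0],[32,18],[33,4],[35,19],[36,4],[41,8],[49,0]]
[[10,19],[14,0],[19,19],[25,14],[26,0],[32,18],[33,4],[35,19],[36,4],[41,8],[49,0]]
[[10,19],[14,0],[19,19],[25,14],[26,0],[32,18],[33,4],[35,19],[36,4],[40,7],[41,8],[49,0]]
[[10,19],[14,0],[19,19],[25,14],[26,0],[32,18],[33,4],[35,19],[36,4],[40,7],[41,8],[49,0]]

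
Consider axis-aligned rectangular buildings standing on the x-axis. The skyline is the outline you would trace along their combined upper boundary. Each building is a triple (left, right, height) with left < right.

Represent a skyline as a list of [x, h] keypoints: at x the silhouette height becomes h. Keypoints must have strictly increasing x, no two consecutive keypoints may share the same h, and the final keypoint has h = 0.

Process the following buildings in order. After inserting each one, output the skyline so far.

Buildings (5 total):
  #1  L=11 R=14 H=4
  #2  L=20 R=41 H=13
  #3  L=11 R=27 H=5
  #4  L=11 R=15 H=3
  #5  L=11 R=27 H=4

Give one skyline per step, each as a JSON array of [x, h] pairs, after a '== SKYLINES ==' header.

== SKYLINES ==
[[11,4],[14,0]]
[[11,4],[14,0],[20,13],[41,0]]
[[11,5],[20,13],[41,0]]
[[11,5],[20,13],[41,0]]
[[11,5],[20,13],[41,0]]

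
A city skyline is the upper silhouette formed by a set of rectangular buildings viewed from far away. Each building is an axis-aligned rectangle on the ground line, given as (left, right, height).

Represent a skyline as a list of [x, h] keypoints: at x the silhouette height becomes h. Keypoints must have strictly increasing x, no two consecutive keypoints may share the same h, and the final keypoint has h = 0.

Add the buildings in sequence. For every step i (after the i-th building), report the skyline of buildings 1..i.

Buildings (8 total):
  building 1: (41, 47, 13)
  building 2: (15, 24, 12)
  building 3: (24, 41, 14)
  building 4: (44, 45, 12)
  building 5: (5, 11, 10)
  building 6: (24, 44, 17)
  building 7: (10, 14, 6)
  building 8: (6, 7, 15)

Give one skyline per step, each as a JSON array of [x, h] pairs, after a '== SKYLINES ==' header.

== SKYLINES ==
[[41,13],[47,0]]
[[15,12],[24,0],[41,13],[47,0]]
[[15,12],[24,14],[41,13],[47,0]]
[[15,12],[24,14],[41,13],[47,0]]
[[5,10],[11,0],[15,12],[24,14],[41,13],[47,0]]
[[5,10],[11,0],[15,12],[24,17],[44,13],[47,0]]
[[5,10],[11,6],[14,0],[15,12],[24,17],[44,13],[47,0]]
[[5,10],[6,15],[7,10],[11,6],[14,0],[15,12],[24,17],[44,13],[47,0]]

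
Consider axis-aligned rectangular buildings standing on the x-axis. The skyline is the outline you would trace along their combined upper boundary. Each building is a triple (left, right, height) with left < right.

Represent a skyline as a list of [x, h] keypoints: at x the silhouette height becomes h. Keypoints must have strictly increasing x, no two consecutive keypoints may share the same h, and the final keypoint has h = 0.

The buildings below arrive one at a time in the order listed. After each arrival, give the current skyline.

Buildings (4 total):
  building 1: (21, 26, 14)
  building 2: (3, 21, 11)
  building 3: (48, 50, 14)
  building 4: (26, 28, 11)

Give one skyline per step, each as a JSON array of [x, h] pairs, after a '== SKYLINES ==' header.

== SKYLINES ==
[[21,14],[26,0]]
[[3,11],[21,14],[26,0]]
[[3,11],[21,14],[26,0],[48,14],[50,0]]
[[3,11],[21,14],[26,11],[28,0],[48,14],[50,0]]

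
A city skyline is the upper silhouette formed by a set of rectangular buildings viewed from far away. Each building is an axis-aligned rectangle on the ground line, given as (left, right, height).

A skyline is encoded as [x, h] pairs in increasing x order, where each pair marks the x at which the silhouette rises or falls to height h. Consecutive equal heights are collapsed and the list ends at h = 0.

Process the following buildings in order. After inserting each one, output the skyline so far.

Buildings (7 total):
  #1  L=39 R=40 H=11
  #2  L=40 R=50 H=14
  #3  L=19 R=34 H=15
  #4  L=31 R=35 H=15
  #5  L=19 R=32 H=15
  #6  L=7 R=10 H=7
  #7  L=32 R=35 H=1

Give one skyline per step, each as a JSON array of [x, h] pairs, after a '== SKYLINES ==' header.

== SKYLINES ==
[[39,11],[40,0]]
[[39,11],[40,14],[50,0]]
[[19,15],[34,0],[39,11],[40,14],[50,0]]
[[19,15],[35,0],[39,11],[40,14],[50,0]]
[[19,15],[35,0],[39,11],[40,14],[50,0]]
[[7,7],[10,0],[19,15],[35,0],[39,11],[40,14],[50,0]]
[[7,7],[10,0],[19,15],[35,0],[39,11],[40,14],[50,0]]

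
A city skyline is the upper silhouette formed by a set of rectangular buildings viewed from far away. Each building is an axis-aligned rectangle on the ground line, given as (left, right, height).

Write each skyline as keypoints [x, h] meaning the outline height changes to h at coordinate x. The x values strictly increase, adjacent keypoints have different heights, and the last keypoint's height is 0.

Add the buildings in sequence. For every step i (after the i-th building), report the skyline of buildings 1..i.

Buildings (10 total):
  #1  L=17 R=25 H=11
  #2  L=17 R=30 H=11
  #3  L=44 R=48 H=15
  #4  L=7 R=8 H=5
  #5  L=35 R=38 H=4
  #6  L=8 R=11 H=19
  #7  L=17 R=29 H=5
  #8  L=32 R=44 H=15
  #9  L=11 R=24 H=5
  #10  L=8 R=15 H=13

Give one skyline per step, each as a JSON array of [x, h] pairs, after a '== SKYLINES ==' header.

== SKYLINES ==
[[17,11],[25,0]]
[[17,11],[30,0]]
[[17,11],[30,0],[44,15],[48,0]]
[[7,5],[8,0],[17,11],[30,0],[44,15],[48,0]]
[[7,5],[8,0],[17,11],[30,0],[35,4],[38,0],[44,15],[48,0]]
[[7,5],[8,19],[11,0],[17,11],[30,0],[35,4],[38,0],[44,15],[48,0]]
[[7,5],[8,19],[11,0],[17,11],[30,0],[35,4],[38,0],[44,15],[48,0]]
[[7,5],[8,19],[11,0],[17,11],[30,0],[32,15],[48,0]]
[[7,5],[8,19],[11,5],[17,11],[30,0],[32,15],[48,0]]
[[7,5],[8,19],[11,13],[15,5],[17,11],[30,0],[32,15],[48,0]]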